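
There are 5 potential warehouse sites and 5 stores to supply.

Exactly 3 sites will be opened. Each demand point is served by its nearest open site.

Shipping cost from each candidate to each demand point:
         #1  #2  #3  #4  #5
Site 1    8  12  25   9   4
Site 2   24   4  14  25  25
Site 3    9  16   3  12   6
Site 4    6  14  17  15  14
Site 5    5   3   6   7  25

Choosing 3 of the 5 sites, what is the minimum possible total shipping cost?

22

Open {Site 1, Site 3, Site 5}.
  #1→Site 5 5, #2→Site 5 3, #3→Site 3 3, #4→Site 5 7, #5→Site 1 4  ⇒ total 22.
Compare {Site 2, Site 3, Site 5}: total 24.
Compare {Site 3, Site 4, Site 5}: total 24.
No size-3 selection does better; minimum is 22.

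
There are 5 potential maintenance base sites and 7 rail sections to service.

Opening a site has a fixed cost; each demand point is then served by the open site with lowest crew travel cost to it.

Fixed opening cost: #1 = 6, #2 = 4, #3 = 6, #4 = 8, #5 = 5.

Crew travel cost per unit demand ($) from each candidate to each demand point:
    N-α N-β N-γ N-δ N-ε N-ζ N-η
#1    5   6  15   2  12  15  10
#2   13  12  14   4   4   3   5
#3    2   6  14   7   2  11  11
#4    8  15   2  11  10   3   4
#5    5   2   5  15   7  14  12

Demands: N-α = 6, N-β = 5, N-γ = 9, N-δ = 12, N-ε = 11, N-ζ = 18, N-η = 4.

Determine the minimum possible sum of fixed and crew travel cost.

181

Open {#1, #3, #4, #5}: assign each demand point to its cheapest open site.
  N-α→#3 6×2=12, N-β→#5 5×2=10, N-γ→#4 9×2=18, N-δ→#1 12×2=24, N-ε→#3 11×2=22, N-ζ→#4 18×3=54, N-η→#4 4×4=16
  crew travel cost 156, fixed 25 → total 181.
Compare {#1, #2, #3, #4, #5}: crew travel cost 156 + fixed 29 = 185.
Compare {#1, #3, #4}: crew travel cost 176 + fixed 20 = 196.
Compare {#1, #2, #3, #4}: crew travel cost 176 + fixed 24 = 200.
All other subsets cost ≥ 185. Minimum total cost: 181.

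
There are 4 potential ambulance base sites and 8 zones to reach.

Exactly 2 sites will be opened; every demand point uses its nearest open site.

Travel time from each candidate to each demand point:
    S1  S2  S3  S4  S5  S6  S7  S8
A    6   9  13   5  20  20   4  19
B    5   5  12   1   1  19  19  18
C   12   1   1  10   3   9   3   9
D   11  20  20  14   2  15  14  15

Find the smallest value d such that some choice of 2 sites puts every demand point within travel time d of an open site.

Open {A, C}.
  Farthest demand point is S6 at travel time 9 (to C); all others are ≤ 9.
With {B, C} the worst case is 9.
With {C, D} the worst case is 11.
No size-2 selection achieves below 9.

9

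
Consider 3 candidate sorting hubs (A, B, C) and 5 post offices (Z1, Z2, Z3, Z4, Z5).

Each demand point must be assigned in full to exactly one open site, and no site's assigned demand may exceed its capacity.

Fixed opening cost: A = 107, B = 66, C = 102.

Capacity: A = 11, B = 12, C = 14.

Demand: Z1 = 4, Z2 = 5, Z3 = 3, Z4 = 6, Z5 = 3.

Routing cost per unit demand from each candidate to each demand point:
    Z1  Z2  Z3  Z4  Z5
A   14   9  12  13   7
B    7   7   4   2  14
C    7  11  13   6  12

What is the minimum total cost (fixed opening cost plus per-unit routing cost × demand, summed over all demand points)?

Open {B, C}; cheapest assignment that respects the capacities:
  B (cap 12, load 9): Z3, Z4 — cost 3×4 + 6×2 = 24
  C (cap 14, load 12): Z1, Z2, Z5 — cost 4×7 + 5×11 + 3×12 = 119
  Shipping 143, fixed 168 → total 311.
  Any other capacity-feasible assignment to {B, C} ships for at least 143.
Compare {A, B}: its best feasible assignment gives total 315.
Compare {A, C}: its best feasible assignment gives total 375.
Every other set of open sites that can feasibly serve all demand totals ≥ 315 even under its best assignment. Minimum: 311.

311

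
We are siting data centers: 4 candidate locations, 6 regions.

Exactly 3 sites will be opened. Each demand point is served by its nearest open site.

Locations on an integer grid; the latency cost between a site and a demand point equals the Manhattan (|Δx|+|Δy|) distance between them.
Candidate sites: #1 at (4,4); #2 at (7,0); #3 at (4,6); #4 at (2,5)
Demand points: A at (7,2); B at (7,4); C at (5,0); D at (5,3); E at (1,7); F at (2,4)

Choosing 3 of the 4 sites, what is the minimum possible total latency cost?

Open {#1, #2, #4}.
  A→#2 2, B→#1 3, C→#2 2, D→#1 2, E→#4 3, F→#4 1  ⇒ total 13.
Compare {#1, #2, #3}: total 15.
Compare {#2, #3, #4}: total 16.
No size-3 selection does better; minimum is 13.

13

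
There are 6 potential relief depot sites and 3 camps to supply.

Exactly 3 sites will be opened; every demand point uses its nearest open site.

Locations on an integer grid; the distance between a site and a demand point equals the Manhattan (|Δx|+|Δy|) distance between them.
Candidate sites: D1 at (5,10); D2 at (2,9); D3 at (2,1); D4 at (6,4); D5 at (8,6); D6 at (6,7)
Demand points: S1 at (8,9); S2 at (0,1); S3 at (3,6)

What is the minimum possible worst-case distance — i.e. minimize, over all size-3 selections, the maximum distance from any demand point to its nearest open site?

4

Open {D1, D2, D3}.
  Farthest demand point is S1 at distance 4 (to D1); all others are ≤ 4.
With {D1, D3, D6} the worst case is 4.
With {D2, D3, D5} the worst case is 4.
No size-3 selection achieves below 4.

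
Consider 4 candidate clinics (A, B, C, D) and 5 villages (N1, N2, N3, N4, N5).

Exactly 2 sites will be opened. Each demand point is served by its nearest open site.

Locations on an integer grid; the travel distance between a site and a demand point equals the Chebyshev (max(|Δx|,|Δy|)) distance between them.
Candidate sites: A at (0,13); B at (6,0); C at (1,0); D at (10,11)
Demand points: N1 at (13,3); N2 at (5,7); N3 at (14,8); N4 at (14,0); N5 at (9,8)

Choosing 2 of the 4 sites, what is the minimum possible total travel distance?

27

Open {B, D}.
  N1→B 7, N2→D 5, N3→D 4, N4→B 8, N5→D 3  ⇒ total 27.
Compare {A, D}: total 31.
Compare {C, D}: total 31.
No size-2 selection does better; minimum is 27.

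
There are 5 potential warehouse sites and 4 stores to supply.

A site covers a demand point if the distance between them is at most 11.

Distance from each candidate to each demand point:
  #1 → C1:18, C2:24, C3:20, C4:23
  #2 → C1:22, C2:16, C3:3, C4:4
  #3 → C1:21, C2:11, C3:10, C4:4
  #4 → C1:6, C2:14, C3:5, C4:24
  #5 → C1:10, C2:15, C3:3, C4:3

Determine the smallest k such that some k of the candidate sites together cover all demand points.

2

Coverage sets (demand points within 11 of each site):
  #1: {}
  #2: {C3, C4}
  #3: {C2, C3, C4}
  #4: {C1, C3}
  #5: {C1, C3, C4}
No single site covers all 4 demand points.
But {#3, #4} covers everything, so the minimum is 2.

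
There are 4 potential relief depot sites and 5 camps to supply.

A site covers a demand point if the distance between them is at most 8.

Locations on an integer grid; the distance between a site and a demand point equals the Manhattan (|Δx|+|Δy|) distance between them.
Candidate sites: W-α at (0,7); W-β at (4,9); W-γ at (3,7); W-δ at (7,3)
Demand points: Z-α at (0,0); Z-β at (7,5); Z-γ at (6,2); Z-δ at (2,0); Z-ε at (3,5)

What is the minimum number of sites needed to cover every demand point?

Coverage sets (demand points within 8 of each site):
  W-α: {Z-α, Z-ε}
  W-β: {Z-β, Z-ε}
  W-γ: {Z-β, Z-γ, Z-δ, Z-ε}
  W-δ: {Z-β, Z-γ, Z-δ, Z-ε}
No single site covers all 5 demand points.
But {W-α, W-γ} covers everything, so the minimum is 2.

2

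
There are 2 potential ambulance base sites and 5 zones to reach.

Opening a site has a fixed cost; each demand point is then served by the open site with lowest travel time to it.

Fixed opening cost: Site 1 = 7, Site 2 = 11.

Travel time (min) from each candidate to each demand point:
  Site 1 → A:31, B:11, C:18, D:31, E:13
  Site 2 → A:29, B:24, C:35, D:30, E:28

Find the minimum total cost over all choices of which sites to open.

111

Open {Site 1}: assign each demand point to its cheapest open site.
  A→Site 1 31, B→Site 1 11, C→Site 1 18, D→Site 1 31, E→Site 1 13
  travel time 104, fixed 7 → total 111.
Compare {Site 1, Site 2}: travel time 101 + fixed 18 = 119.
Compare {Site 2}: travel time 146 + fixed 11 = 157.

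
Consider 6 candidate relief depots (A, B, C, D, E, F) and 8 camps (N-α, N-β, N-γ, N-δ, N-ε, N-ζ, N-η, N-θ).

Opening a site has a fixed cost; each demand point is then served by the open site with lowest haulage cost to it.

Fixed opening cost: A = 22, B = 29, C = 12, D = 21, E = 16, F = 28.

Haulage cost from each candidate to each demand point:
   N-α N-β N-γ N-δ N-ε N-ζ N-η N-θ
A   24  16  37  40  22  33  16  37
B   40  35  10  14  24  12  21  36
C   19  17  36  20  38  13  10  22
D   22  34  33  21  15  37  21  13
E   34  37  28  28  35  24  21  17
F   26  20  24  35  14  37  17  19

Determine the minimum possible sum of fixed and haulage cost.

Open {B, C}: assign each demand point to its cheapest open site.
  N-α→C 19, N-β→C 17, N-γ→B 10, N-δ→B 14, N-ε→B 24, N-ζ→B 12, N-η→C 10, N-θ→C 22
  haulage cost 128, fixed 41 → total 169.
Compare {B, C, D}: haulage cost 110 + fixed 62 = 172.
Compare {C, D}: haulage cost 140 + fixed 33 = 173.
Compare {C, F}: haulage cost 136 + fixed 40 = 176.
All other subsets cost ≥ 172. Minimum total cost: 169.

169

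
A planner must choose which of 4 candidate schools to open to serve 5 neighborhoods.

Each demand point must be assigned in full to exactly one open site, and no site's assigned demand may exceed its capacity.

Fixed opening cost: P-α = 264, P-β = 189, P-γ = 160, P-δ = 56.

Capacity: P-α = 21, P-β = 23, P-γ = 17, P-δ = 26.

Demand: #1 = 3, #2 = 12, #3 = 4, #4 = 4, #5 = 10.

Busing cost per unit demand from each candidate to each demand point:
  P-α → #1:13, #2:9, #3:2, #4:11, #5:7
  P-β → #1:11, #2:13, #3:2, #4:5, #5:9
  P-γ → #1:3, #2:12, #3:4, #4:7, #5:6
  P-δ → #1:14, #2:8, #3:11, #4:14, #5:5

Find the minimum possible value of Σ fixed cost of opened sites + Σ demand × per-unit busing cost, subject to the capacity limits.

Open {P-γ, P-δ}; cheapest assignment that respects the capacities:
  P-γ (cap 17, load 11): #1, #3, #4 — cost 3×3 + 4×4 + 4×7 = 53
  P-δ (cap 26, load 22): #2, #5 — cost 12×8 + 10×5 = 146
  Shipping 199, fixed 216 → total 415.
  Any other capacity-feasible assignment to {P-γ, P-δ} ships for at least 199.
Compare {P-β, P-δ}: its best feasible assignment gives total 452.
Compare {P-α, P-δ}: its best feasible assignment gives total 557.
Every other set of open sites that can feasibly serve all demand totals ≥ 452 even under its best assignment. Minimum: 415.

415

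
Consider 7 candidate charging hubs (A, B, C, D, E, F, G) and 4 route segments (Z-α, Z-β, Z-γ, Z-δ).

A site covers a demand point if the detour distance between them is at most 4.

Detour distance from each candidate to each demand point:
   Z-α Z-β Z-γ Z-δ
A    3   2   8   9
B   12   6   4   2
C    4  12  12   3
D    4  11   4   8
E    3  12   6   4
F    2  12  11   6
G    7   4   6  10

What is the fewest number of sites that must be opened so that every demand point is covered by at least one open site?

Coverage sets (demand points within 4 of each site):
  A: {Z-α, Z-β}
  B: {Z-γ, Z-δ}
  C: {Z-α, Z-δ}
  D: {Z-α, Z-γ}
  E: {Z-α, Z-δ}
  F: {Z-α}
  G: {Z-β}
No single site covers all 4 demand points.
But {A, B} covers everything, so the minimum is 2.

2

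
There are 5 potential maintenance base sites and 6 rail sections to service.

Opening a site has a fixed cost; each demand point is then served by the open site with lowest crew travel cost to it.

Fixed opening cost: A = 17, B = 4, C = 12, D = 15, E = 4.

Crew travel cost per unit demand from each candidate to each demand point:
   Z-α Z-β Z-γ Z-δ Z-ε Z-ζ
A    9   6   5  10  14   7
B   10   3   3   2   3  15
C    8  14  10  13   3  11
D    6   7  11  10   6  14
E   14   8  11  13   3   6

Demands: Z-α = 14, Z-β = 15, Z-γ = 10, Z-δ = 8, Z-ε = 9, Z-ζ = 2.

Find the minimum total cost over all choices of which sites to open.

237

Open {B, D, E}: assign each demand point to its cheapest open site.
  Z-α→D 14×6=84, Z-β→B 15×3=45, Z-γ→B 10×3=30, Z-δ→B 8×2=16, Z-ε→B 9×3=27, Z-ζ→E 2×6=12
  crew travel cost 214, fixed 23 → total 237.
Compare {B, D}: crew travel cost 230 + fixed 19 = 249.
Compare {B, C, D, E}: crew travel cost 214 + fixed 35 = 249.
Compare {A, B, D}: crew travel cost 216 + fixed 36 = 252.
All other subsets cost ≥ 249. Minimum total cost: 237.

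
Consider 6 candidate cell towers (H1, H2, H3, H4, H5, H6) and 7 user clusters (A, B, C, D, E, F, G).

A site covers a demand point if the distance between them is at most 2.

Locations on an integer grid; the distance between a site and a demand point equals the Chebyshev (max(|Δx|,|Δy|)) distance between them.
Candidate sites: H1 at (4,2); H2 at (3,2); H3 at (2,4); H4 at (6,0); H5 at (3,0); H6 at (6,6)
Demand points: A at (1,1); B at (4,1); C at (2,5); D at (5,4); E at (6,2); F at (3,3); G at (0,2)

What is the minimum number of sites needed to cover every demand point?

Coverage sets (demand points within 2 of each site):
  H1: {B, D, E, F}
  H2: {A, B, D, F}
  H3: {C, F, G}
  H4: {B, E}
  H5: {A, B}
  H6: {D}
No 2 sites suffice: every size-2 union leaves at least one demand point uncovered.
But {H1, H2, H3} covers everything, so the minimum is 3.

3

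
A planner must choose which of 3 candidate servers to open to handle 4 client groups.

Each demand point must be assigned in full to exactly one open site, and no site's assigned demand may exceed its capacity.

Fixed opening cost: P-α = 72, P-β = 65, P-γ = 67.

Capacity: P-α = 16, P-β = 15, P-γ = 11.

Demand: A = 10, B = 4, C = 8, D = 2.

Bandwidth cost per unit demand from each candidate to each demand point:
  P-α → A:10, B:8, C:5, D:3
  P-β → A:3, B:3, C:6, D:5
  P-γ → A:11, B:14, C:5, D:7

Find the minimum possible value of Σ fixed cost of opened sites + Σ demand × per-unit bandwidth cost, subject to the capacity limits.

Open {P-α, P-β}; cheapest assignment that respects the capacities:
  P-α (cap 16, load 10): C, D — cost 8×5 + 2×3 = 46
  P-β (cap 15, load 14): A, B — cost 10×3 + 4×3 = 42
  Shipping 88, fixed 137 → total 225.
  Any other capacity-feasible assignment to {P-α, P-β} ships for at least 88.
Compare {P-β, P-γ}: its best feasible assignment gives total 228.
Compare {P-α, P-β, P-γ}: its best feasible assignment gives total 292.
Every other set of open sites that can feasibly serve all demand totals ≥ 228 even under its best assignment. Minimum: 225.

225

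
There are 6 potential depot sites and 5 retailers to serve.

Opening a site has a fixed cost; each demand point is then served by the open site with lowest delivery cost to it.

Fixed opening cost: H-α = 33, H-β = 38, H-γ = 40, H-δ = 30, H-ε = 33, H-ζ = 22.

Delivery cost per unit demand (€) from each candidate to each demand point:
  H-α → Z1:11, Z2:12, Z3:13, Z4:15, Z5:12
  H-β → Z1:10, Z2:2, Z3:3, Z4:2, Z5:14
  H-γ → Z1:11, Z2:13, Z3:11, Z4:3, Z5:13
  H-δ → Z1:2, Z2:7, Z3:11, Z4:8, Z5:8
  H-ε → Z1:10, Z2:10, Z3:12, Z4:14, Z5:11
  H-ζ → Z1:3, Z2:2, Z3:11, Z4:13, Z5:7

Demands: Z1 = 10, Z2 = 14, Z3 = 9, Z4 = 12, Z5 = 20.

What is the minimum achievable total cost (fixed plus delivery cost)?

Open {H-β, H-ζ}: assign each demand point to its cheapest open site.
  Z1→H-ζ 10×3=30, Z2→H-β 14×2=28, Z3→H-β 9×3=27, Z4→H-β 12×2=24, Z5→H-ζ 20×7=140
  delivery cost 249, fixed 60 → total 309.
Compare {H-β, H-δ}: delivery cost 259 + fixed 68 = 327.
Compare {H-β, H-δ, H-ζ}: delivery cost 239 + fixed 90 = 329.
Compare {H-α, H-β, H-ζ}: delivery cost 249 + fixed 93 = 342.
All other subsets cost ≥ 327. Minimum total cost: 309.

309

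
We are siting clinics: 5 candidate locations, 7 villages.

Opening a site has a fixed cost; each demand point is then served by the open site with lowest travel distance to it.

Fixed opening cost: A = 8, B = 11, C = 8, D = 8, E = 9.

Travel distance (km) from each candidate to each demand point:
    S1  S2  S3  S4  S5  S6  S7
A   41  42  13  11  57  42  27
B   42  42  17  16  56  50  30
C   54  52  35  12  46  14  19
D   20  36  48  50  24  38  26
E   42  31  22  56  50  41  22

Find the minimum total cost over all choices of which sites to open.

Open {A, C, D}: assign each demand point to its cheapest open site.
  S1→D 20, S2→D 36, S3→A 13, S4→A 11, S5→D 24, S6→C 14, S7→C 19
  travel distance 137, fixed 24 → total 161.
Compare {A, C, D, E}: travel distance 132 + fixed 33 = 165.
Compare {C, D, E}: travel distance 142 + fixed 25 = 167.
Compare {B, C, D}: travel distance 142 + fixed 27 = 169.
All other subsets cost ≥ 165. Minimum total cost: 161.

161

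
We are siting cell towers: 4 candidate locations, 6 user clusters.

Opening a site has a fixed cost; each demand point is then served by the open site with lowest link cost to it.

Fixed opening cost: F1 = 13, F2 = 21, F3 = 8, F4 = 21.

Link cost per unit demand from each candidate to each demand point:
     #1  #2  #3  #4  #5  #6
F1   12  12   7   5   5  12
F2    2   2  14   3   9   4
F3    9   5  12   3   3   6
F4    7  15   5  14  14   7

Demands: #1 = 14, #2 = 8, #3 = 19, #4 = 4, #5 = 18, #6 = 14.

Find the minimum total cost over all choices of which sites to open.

311

Open {F2, F3, F4}: assign each demand point to its cheapest open site.
  #1→F2 14×2=28, #2→F2 8×2=16, #3→F4 19×5=95, #4→F2 4×3=12, #5→F3 18×3=54, #6→F2 14×4=56
  link cost 261, fixed 50 → total 311.
Compare {F1, F2, F3, F4}: link cost 261 + fixed 63 = 324.
Compare {F1, F2, F3}: link cost 299 + fixed 42 = 341.
Compare {F1, F2, F4}: link cost 297 + fixed 55 = 352.
All other subsets cost ≥ 324. Minimum total cost: 311.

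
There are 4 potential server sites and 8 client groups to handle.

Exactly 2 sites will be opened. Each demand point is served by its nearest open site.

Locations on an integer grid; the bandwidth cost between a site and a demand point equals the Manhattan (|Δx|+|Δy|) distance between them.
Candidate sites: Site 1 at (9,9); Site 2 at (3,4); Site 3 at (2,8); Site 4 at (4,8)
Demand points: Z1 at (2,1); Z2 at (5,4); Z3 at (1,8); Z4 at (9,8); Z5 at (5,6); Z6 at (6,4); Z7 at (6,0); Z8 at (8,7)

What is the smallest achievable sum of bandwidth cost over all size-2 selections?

30

Open {Site 1, Site 2}.
  Z1→Site 2 4, Z2→Site 2 2, Z3→Site 2 6, Z4→Site 1 1, Z5→Site 2 4, Z6→Site 2 3, Z7→Site 2 7, Z8→Site 1 3  ⇒ total 30.
Compare {Site 2, Site 4}: total 32.
Compare {Site 2, Site 3}: total 35.
No size-2 selection does better; minimum is 30.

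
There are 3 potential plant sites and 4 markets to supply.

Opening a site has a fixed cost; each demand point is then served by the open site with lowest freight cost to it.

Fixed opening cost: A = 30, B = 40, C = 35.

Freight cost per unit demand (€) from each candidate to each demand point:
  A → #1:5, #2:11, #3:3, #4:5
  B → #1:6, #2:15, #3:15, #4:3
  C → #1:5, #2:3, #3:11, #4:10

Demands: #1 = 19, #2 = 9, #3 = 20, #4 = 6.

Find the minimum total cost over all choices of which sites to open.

277

Open {A, C}: assign each demand point to its cheapest open site.
  #1→A 19×5=95, #2→C 9×3=27, #3→A 20×3=60, #4→A 6×5=30
  freight cost 212, fixed 65 → total 277.
Compare {A, B, C}: freight cost 200 + fixed 105 = 305.
Compare {A}: freight cost 284 + fixed 30 = 314.
Compare {A, B}: freight cost 272 + fixed 70 = 342.
All other subsets cost ≥ 305. Minimum total cost: 277.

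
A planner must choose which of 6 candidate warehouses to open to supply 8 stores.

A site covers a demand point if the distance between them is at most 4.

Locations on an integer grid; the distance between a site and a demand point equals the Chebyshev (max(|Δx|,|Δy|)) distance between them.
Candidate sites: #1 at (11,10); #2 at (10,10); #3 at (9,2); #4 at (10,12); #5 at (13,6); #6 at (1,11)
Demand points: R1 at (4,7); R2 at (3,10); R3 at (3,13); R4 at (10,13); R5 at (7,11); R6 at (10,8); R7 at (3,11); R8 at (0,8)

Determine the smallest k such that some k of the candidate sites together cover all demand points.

Coverage sets (demand points within 4 of each site):
  #1: {R4, R5, R6}
  #2: {R4, R5, R6}
  #3: {}
  #4: {R4, R5, R6}
  #5: {R6}
  #6: {R1, R2, R3, R7, R8}
No single site covers all 8 demand points.
But {#1, #6} covers everything, so the minimum is 2.

2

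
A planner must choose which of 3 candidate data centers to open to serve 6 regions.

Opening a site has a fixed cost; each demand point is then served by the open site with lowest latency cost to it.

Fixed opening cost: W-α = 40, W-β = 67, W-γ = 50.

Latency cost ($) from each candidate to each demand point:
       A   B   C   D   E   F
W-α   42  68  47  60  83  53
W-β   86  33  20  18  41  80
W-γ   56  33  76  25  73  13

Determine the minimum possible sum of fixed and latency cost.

Open {W-β, W-γ}: assign each demand point to its cheapest open site.
  A→W-γ 56, B→W-β 33, C→W-β 20, D→W-β 18, E→W-β 41, F→W-γ 13
  latency cost 181, fixed 117 → total 298.
Compare {W-α, W-β}: latency cost 207 + fixed 107 = 314.
Compare {W-α, W-γ}: latency cost 233 + fixed 90 = 323.
Compare {W-α, W-β, W-γ}: latency cost 167 + fixed 157 = 324.
All other subsets cost ≥ 314. Minimum total cost: 298.

298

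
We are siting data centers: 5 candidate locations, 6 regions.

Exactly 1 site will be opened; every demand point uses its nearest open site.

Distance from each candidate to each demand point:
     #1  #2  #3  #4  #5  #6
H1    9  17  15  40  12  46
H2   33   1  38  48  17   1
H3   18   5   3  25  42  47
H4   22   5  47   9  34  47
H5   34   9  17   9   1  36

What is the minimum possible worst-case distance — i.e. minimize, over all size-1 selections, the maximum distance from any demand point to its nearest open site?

Open {H5}.
  Farthest demand point is #6 at distance 36 (to H5); all others are ≤ 36.
With {H1} the worst case is 46.
With {H3} the worst case is 47.
No size-1 selection achieves below 36.

36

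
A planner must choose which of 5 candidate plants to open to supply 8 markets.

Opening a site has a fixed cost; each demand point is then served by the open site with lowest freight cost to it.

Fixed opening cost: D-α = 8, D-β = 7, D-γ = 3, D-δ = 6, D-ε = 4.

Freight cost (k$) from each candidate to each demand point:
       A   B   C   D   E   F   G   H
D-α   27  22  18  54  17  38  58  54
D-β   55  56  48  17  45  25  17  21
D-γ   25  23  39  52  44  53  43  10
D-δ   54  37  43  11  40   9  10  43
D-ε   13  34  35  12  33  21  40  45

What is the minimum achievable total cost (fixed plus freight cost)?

131

Open {D-α, D-γ, D-δ, D-ε}: assign each demand point to its cheapest open site.
  A→D-ε 13, B→D-α 22, C→D-α 18, D→D-δ 11, E→D-α 17, F→D-δ 9, G→D-δ 10, H→D-γ 10
  freight cost 110, fixed 21 → total 131.
Compare {D-α, D-β, D-γ, D-δ, D-ε}: freight cost 110 + fixed 28 = 138.
Compare {D-α, D-γ, D-δ}: freight cost 122 + fixed 17 = 139.
Compare {D-α, D-β, D-γ, D-δ}: freight cost 122 + fixed 24 = 146.
All other subsets cost ≥ 138. Minimum total cost: 131.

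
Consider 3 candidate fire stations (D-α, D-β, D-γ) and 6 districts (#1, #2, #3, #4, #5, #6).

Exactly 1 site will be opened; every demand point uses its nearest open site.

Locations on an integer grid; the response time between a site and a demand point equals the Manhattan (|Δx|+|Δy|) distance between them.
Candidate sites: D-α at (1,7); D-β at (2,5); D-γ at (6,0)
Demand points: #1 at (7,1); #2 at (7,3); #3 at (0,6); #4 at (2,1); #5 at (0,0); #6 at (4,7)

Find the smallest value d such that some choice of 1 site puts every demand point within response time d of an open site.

9

Open {D-β}.
  Farthest demand point is #1 at response time 9 (to D-β); all others are ≤ 9.
With {D-α} the worst case is 12.
With {D-γ} the worst case is 12.
No size-1 selection achieves below 9.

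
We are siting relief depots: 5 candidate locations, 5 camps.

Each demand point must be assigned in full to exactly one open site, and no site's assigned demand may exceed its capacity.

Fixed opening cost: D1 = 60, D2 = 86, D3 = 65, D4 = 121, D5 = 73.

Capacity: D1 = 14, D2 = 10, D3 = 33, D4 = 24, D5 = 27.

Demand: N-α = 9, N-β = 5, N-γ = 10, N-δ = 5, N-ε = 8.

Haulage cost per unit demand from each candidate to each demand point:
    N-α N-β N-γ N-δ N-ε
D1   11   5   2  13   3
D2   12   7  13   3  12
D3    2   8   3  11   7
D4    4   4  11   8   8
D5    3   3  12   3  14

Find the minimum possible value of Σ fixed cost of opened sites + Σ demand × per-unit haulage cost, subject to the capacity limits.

272

Open {D3, D5}; cheapest assignment that respects the capacities:
  D3 (cap 33, load 27): N-α, N-γ, N-ε — cost 9×2 + 10×3 + 8×7 = 104
  D5 (cap 27, load 10): N-β, N-δ — cost 5×3 + 5×3 = 30
  Shipping 134, fixed 138 → total 272.
  Any other capacity-feasible assignment to {D3, D5} ships for at least 134.
Compare {D1, D3}: its best feasible assignment gives total 277.
Compare {D1, D3, D5}: its best feasible assignment gives total 300.
Every other set of open sites that can feasibly serve all demand totals ≥ 277 even under its best assignment. Minimum: 272.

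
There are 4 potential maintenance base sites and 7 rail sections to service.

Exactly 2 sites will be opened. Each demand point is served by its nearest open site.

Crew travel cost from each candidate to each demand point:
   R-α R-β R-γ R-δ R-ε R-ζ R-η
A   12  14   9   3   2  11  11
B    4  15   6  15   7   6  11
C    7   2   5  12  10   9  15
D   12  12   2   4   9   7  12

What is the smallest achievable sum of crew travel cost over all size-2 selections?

Open {A, C}.
  R-α→C 7, R-β→C 2, R-γ→C 5, R-δ→A 3, R-ε→A 2, R-ζ→C 9, R-η→A 11  ⇒ total 39.
Compare {C, D}: total 43.
Compare {A, B}: total 46.
No size-2 selection does better; minimum is 39.

39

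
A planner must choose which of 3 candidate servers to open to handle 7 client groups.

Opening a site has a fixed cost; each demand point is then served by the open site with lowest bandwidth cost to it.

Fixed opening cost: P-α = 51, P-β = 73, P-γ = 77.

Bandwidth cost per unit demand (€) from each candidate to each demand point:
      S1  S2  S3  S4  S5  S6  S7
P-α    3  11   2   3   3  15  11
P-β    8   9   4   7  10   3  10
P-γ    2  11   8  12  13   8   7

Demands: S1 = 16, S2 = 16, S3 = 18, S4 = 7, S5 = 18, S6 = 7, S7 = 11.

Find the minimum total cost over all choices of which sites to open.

Open {P-α, P-β}: assign each demand point to its cheapest open site.
  S1→P-α 16×3=48, S2→P-β 16×9=144, S3→P-α 18×2=36, S4→P-α 7×3=21, S5→P-α 18×3=54, S6→P-β 7×3=21, S7→P-β 11×10=110
  bandwidth cost 434, fixed 124 → total 558.
Compare {P-α, P-γ}: bandwidth cost 452 + fixed 128 = 580.
Compare {P-α, P-β, P-γ}: bandwidth cost 385 + fixed 201 = 586.
Compare {P-α}: bandwidth cost 561 + fixed 51 = 612.
All other subsets cost ≥ 580. Minimum total cost: 558.

558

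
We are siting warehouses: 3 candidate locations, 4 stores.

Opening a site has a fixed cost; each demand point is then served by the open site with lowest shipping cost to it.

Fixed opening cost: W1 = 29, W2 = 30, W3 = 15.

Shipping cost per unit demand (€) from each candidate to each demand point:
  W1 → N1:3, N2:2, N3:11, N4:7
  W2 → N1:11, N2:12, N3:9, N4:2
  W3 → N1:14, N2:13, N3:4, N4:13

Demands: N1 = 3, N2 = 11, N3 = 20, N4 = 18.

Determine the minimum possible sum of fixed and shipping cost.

Open {W1, W2, W3}: assign each demand point to its cheapest open site.
  N1→W1 3×3=9, N2→W1 11×2=22, N3→W3 20×4=80, N4→W2 18×2=36
  shipping cost 147, fixed 74 → total 221.
Compare {W1, W3}: shipping cost 237 + fixed 44 = 281.
Compare {W1, W2}: shipping cost 247 + fixed 59 = 306.
Compare {W2, W3}: shipping cost 281 + fixed 45 = 326.
All other subsets cost ≥ 281. Minimum total cost: 221.

221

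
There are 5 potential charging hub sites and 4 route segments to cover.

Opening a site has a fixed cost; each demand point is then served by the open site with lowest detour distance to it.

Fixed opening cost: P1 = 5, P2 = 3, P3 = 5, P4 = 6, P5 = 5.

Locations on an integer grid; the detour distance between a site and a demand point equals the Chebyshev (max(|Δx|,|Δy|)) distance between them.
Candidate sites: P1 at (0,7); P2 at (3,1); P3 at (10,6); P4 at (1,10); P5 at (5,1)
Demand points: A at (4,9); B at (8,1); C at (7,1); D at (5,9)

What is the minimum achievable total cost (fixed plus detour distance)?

Open {P4, P5}: assign each demand point to its cheapest open site.
  A→P4 3, B→P5 3, C→P5 2, D→P4 4
  detour distance 12, fixed 11 → total 23.
Compare {P1, P5}: detour distance 14 + fixed 10 = 24.
Compare {P2, P4}: detour distance 16 + fixed 9 = 25.
Compare {P3}: detour distance 21 + fixed 5 = 26.
All other subsets cost ≥ 24. Minimum total cost: 23.

23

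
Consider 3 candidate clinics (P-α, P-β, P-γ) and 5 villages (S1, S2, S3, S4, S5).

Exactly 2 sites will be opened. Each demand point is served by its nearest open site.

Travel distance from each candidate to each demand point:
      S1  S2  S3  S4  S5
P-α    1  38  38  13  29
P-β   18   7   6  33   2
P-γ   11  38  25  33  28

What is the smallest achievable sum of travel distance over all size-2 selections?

Open {P-α, P-β}.
  S1→P-α 1, S2→P-β 7, S3→P-β 6, S4→P-α 13, S5→P-β 2  ⇒ total 29.
Compare {P-β, P-γ}: total 59.
Compare {P-α, P-γ}: total 105.

29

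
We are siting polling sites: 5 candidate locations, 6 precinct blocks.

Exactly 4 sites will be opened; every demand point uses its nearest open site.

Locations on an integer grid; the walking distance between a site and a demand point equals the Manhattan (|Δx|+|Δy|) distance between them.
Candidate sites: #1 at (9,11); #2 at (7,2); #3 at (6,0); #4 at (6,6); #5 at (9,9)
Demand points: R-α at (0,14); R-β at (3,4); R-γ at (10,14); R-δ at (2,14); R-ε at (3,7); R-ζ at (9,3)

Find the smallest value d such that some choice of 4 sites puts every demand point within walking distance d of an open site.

12

Open {#1, #2, #3, #4}.
  Farthest demand point is R-α at walking distance 12 (to #1); all others are ≤ 12.
With {#1, #2, #3, #5} the worst case is 12.
With {#1, #2, #4, #5} the worst case is 12.
No size-4 selection achieves below 12.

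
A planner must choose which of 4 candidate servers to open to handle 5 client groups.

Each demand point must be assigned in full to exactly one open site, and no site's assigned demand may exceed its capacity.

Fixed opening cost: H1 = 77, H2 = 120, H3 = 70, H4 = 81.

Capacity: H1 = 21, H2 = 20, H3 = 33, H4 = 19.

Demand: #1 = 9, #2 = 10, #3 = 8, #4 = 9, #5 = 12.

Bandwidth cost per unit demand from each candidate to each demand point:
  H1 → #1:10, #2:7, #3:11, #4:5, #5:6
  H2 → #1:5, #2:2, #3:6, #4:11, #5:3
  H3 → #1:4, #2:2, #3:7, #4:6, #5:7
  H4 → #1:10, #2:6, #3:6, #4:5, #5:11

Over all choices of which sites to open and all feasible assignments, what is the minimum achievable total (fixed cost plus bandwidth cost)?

376

Open {H1, H3}; cheapest assignment that respects the capacities:
  H1 (cap 21, load 21): #4, #5 — cost 9×5 + 12×6 = 117
  H3 (cap 33, load 27): #1, #2, #3 — cost 9×4 + 10×2 + 8×7 = 112
  Shipping 229, fixed 147 → total 376.
  Any other capacity-feasible assignment to {H1, H3} ships for at least 229.
Compare {H2, H3}: its best feasible assignment gives total 384.
Compare {H3, H4}: its best feasible assignment gives total 384.
Every other set of open sites that can feasibly serve all demand totals ≥ 384 even under its best assignment. Minimum: 376.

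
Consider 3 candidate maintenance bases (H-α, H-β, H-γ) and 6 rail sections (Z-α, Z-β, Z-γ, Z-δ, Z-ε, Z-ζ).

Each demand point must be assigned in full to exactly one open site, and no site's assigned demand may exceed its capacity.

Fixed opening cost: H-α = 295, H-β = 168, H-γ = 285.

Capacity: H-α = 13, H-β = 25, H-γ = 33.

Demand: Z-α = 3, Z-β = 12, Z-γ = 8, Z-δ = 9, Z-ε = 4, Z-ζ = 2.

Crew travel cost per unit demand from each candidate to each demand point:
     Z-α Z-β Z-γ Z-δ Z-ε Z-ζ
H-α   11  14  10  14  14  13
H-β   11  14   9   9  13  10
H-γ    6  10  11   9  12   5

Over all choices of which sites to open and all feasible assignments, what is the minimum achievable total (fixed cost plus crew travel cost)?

Open {H-β, H-γ}; cheapest assignment that respects the capacities:
  H-β (cap 25, load 17): Z-γ, Z-δ — cost 8×9 + 9×9 = 153
  H-γ (cap 33, load 21): Z-α, Z-β, Z-ε, Z-ζ — cost 3×6 + 12×10 + 4×12 + 2×5 = 196
  Shipping 349, fixed 453 → total 802.
  Any other capacity-feasible assignment to {H-β, H-γ} ships for at least 349.
Compare {H-α, H-β}: its best feasible assignment gives total 903.
Compare {H-α, H-γ}: its best feasible assignment gives total 937.
Every other set of open sites that can feasibly serve all demand totals ≥ 903 even under its best assignment. Minimum: 802.

802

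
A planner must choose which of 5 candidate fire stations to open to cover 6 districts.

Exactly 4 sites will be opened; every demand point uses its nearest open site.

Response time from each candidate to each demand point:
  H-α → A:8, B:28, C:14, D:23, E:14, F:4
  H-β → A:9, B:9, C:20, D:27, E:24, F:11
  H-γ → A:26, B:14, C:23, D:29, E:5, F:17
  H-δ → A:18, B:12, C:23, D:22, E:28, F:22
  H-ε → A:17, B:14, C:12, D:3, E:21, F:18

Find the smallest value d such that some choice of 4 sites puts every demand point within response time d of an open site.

12

Open {H-α, H-β, H-γ, H-ε}.
  Farthest demand point is C at response time 12 (to H-ε); all others are ≤ 12.
With {H-α, H-γ, H-δ, H-ε} the worst case is 12.
With {H-β, H-γ, H-δ, H-ε} the worst case is 12.
No size-4 selection achieves below 12.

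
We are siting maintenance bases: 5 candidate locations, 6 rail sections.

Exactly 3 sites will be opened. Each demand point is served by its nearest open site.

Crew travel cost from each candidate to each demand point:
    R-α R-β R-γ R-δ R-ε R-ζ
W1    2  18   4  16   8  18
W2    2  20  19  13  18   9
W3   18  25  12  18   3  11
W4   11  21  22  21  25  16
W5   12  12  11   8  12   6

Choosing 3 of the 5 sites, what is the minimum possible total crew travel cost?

35

Open {W1, W3, W5}.
  R-α→W1 2, R-β→W5 12, R-γ→W1 4, R-δ→W5 8, R-ε→W3 3, R-ζ→W5 6  ⇒ total 35.
Compare {W1, W2, W5}: total 40.
Compare {W1, W4, W5}: total 40.
No size-3 selection does better; minimum is 35.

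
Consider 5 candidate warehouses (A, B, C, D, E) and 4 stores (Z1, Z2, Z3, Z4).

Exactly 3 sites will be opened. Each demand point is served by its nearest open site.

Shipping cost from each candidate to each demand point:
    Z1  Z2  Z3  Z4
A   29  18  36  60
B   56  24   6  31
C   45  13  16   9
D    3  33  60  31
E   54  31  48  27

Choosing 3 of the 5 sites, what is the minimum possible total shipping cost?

Open {B, C, D}.
  Z1→D 3, Z2→C 13, Z3→B 6, Z4→C 9  ⇒ total 31.
Compare {A, C, D}: total 41.
Compare {C, D, E}: total 41.
No size-3 selection does better; minimum is 31.

31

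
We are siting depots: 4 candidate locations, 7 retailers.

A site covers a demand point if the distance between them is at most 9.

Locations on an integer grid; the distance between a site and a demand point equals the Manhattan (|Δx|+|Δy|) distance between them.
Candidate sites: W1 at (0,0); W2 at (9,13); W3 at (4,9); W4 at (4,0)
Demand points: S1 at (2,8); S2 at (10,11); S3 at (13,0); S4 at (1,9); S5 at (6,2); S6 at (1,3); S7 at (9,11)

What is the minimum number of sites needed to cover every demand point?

2

Coverage sets (demand points within 9 of each site):
  W1: {S5, S6}
  W2: {S2, S7}
  W3: {S1, S2, S4, S5, S6, S7}
  W4: {S3, S5, S6}
No single site covers all 7 demand points.
But {W3, W4} covers everything, so the minimum is 2.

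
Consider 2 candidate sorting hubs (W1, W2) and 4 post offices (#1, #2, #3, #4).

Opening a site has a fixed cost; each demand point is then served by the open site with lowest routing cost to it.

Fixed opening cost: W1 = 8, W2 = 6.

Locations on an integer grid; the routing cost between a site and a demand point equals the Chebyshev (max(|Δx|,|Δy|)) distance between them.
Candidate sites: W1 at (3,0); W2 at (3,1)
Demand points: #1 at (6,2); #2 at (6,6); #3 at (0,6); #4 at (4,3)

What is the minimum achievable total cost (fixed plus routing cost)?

21

Open {W2}: assign each demand point to its cheapest open site.
  #1→W2 3, #2→W2 5, #3→W2 5, #4→W2 2
  routing cost 15, fixed 6 → total 21.
Compare {W1}: routing cost 18 + fixed 8 = 26.
Compare {W1, W2}: routing cost 15 + fixed 14 = 29.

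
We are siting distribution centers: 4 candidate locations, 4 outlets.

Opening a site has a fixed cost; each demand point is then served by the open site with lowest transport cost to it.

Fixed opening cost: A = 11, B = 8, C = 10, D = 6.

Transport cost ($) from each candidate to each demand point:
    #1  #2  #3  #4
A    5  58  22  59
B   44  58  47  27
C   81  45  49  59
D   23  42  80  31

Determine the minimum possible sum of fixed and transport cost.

Open {A, D}: assign each demand point to its cheapest open site.
  #1→A 5, #2→D 42, #3→A 22, #4→D 31
  transport cost 100, fixed 17 → total 117.
Compare {A, B, D}: transport cost 96 + fixed 25 = 121.
Compare {A, C, D}: transport cost 100 + fixed 27 = 127.
Compare {A, B, C}: transport cost 99 + fixed 29 = 128.
All other subsets cost ≥ 121. Minimum total cost: 117.

117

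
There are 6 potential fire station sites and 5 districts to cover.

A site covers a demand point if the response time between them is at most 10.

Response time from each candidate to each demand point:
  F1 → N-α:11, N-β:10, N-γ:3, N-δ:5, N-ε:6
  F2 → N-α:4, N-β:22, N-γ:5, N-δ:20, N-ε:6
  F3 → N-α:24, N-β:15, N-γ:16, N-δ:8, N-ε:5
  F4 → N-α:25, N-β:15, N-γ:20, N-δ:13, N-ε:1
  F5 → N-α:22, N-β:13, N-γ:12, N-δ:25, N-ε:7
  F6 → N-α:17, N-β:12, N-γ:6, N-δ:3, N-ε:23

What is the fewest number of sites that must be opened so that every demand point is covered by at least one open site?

2

Coverage sets (demand points within 10 of each site):
  F1: {N-β, N-γ, N-δ, N-ε}
  F2: {N-α, N-γ, N-ε}
  F3: {N-δ, N-ε}
  F4: {N-ε}
  F5: {N-ε}
  F6: {N-γ, N-δ}
No single site covers all 5 demand points.
But {F1, F2} covers everything, so the minimum is 2.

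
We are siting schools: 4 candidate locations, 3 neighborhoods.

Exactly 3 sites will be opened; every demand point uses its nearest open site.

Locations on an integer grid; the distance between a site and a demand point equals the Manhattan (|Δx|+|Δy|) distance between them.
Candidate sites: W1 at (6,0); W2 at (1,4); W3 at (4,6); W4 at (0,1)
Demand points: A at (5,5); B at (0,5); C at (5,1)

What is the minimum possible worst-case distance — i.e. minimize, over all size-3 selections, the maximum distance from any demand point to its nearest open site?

2

Open {W1, W2, W3}.
  Farthest demand point is A at distance 2 (to W3); all others are ≤ 2.
With {W1, W3, W4} the worst case is 4.
With {W1, W2, W4} the worst case is 5.
No size-3 selection achieves below 2.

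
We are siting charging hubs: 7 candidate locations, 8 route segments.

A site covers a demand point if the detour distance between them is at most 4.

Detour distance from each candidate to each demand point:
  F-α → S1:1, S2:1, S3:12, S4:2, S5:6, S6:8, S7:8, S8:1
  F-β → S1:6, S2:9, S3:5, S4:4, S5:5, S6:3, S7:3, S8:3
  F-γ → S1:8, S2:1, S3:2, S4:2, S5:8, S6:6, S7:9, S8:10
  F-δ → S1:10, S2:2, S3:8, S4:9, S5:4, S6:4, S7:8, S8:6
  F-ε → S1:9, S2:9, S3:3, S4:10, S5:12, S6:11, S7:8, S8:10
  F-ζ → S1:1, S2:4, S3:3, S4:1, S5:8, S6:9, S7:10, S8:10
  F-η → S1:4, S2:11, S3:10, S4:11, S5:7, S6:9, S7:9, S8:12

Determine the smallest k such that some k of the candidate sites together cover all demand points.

3

Coverage sets (demand points within 4 of each site):
  F-α: {S1, S2, S4, S8}
  F-β: {S4, S6, S7, S8}
  F-γ: {S2, S3, S4}
  F-δ: {S2, S5, S6}
  F-ε: {S3}
  F-ζ: {S1, S2, S3, S4}
  F-η: {S1}
No 2 sites suffice: every size-2 union leaves at least one demand point uncovered.
But {F-β, F-δ, F-ζ} covers everything, so the minimum is 3.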